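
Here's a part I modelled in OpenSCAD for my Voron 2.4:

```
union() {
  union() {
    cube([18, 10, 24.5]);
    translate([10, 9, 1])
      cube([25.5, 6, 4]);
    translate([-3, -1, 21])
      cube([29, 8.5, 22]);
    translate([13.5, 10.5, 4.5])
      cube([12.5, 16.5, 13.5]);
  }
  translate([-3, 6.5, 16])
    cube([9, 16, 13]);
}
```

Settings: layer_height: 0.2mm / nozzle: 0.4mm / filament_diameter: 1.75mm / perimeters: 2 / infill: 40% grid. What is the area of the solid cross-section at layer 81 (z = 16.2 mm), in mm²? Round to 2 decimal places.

At z = 16.2 mm: the 18×10 cube contributes its full rectangle (area 180.00 mm²); the cube at (10, 9) is not intersected at this z (z outside [1, 5]); the cube at (-3, -1) does not reach this height (z outside [21, 43]); the cube at (13.5, 10.5) is present — its section is the full 12.5×16.5 rectangle (area 206.25 mm²); Combining (union): the 2 present regions are separate (no shared area or edge), so areas and boundary lengths simply add and each stays a separate island — area = 386.25 mm²; the cube at (-3, 6.5) is present — its section is the full 9×16 rectangle (area 144.00 mm²); Combining (union): the regions partially overlap — summed areas 530.25 mm² minus the doubly-counted overlap 21.00 mm² gives 509.25 mm² — area = 509.25 mm². Overall, the cross-section has 2 separate islands. Net area = 509.25 mm².

509.25 mm²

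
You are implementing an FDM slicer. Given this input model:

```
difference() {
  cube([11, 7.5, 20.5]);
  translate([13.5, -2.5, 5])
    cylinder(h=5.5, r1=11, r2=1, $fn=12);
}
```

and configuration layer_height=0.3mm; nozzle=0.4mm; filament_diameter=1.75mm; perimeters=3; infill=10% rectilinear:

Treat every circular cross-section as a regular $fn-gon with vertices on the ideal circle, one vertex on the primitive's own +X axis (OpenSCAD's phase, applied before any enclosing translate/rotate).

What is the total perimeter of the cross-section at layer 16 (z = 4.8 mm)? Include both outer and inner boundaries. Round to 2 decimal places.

37.00 mm

At z = 4.8 mm: the cube (footprint 11×7.5) is included at this height (perimeter 37.00 mm); the cone at (13.5, -2.5) is not intersected at this z (z outside [5, 10.5]); Taking the first minus the rest: none of the subtracted shapes is present at this height, so the 11×7.5 cube is unchanged — boundary = 37.00 mm. Overall, the cross-section is a single solid region. Total boundary length (outer) = 37.00 mm.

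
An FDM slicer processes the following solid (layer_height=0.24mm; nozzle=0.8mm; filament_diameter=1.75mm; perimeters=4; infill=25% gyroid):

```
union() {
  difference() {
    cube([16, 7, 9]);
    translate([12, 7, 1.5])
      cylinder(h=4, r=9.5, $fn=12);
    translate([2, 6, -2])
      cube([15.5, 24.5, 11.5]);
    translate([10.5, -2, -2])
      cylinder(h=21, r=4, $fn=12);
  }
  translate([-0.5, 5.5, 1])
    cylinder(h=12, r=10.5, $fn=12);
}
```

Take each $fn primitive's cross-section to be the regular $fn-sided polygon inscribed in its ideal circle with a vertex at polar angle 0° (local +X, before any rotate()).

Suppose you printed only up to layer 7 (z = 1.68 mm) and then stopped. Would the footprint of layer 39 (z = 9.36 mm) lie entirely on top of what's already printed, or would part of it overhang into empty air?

Compare the two slices. At z = 1.68: the 16×7 cube contributes its full rectangle (area 112.00 mm²); the r=9.5 cylinder at (12, 7) gives a regular 12-gon of circumradius 9.5 (constant along its height) (area = (12/2)·9.500²·sin(360°/12) = 270.75 mm²); the 15.5×24.5 cube at (2, 6) contributes its full rectangle (area 379.75 mm²); the r=4 cylinder at (10.5, -2) contributes a regular 12-gon of circumradius 4 (area = (12/2)·4.000²·sin(360°/12) = 48.00 mm²); After the difference (first − rest): starting from the 16×7 cube (112.00 mm²), the r=9.5 cylinder at (12, 7) partially overlaps it — only the 86.08 mm² overlap (of its 270.75 mm²) is removed, clipping the outline; the 15.5×24.5 cube at (2, 6) partially overlaps it — only the 0.63 mm² overlap (of its 379.75 mm²) is removed, clipping the outline; the r=4 cylinder at (10.5, -2) misses the remaining region (no effect) — area = 25.28 mm²; the r=10.5 cylinder at (-0.5, 5.5) contributes a regular 12-gon of circumradius 10.5 (area = (12/2)·10.500²·sin(360°/12) = 330.75 mm²); Combining (union): that combined region lies entirely inside the r=10.5 cylinder at (-0.5, 5.5), so the union is just the r=10.5 cylinder at (-0.5, 5.5) — area = 330.75 mm². At z = 9.36: the cube is not intersected at this z (z outside [0, 9]); the cylinder at (12, 7) is not intersected at this z (z outside [1.5, 5.5]); the cube at (2, 6) is present — its section is the full 15.5×24.5 rectangle (area 379.75 mm²); the r=4 cylinder at (10.5, -2) contributes a regular 12-gon of circumradius 4 (area = (12/2)·4.000²·sin(360°/12) = 48.00 mm²); Subtracting the remaining from the first: the first operand is absent here, so nothing remains; the cylinder at (-0.5, 5.5): section is a regular 12-gon, circumradius r=10.5 (area = (12/2)·10.500²·sin(360°/12) = 330.75 mm²); Combining (union): only the r=10.5 cylinder at (-0.5, 5.5) is present, so the union is just that shape — area = 330.75 mm². Checking containment: the cross-section at z = 9.36 is a subset of the cross-section at z = 1.68.

entirely on top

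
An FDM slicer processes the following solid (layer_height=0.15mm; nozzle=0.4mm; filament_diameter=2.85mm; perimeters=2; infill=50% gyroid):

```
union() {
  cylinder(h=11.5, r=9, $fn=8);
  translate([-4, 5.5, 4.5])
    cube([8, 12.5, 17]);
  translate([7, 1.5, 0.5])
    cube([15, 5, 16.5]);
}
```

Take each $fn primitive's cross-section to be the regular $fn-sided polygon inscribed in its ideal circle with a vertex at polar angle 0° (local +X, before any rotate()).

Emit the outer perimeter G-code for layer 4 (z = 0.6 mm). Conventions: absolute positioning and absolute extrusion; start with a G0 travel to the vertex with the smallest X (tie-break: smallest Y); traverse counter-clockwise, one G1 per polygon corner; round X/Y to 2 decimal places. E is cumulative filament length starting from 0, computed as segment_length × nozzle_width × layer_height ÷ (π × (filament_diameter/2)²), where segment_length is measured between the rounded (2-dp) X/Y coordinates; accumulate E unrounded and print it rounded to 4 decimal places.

At z = 0.6 mm: the r=9 cylinder gives a regular 8-gon of circumradius 9 (constant along its height); the cube at (-4, 5.5) does not reach this height (z outside [4.5, 21.5]); the 15×5 cube at (7, 1.5) contributes its full rectangle; Taking the union: the regions partially overlap (shared area 2.29 mm²), so overlapping operands fuse into one piece — 1 connected region. The outline is a single polygon with 13 vertices. Extrusion per mm of travel: 0.4 × 0.15 / (π × 1.425²) = 0.009405. Accumulating E over each segment gives final E = 0.8161.

G0 X-9.00 Y0.00 Z0.60
G1 X-6.36 Y-6.36 E0.0648
G1 X0.00 Y-9.00 E0.1295
G1 X6.36 Y-6.36 E0.1943
G1 X9.00 Y0.00 E0.2591
G1 X8.38 Y1.50 E0.2743
G1 X22.00 Y1.50 E0.4024
G1 X22.00 Y6.50 E0.4495
G1 X7.00 Y6.50 E0.5905
G1 X7.00 Y4.83 E0.6062
G1 X6.36 Y6.36 E0.6218
G1 X0.00 Y9.00 E0.6866
G1 X-6.36 Y6.36 E0.7514
G1 X-9.00 Y0.00 E0.8161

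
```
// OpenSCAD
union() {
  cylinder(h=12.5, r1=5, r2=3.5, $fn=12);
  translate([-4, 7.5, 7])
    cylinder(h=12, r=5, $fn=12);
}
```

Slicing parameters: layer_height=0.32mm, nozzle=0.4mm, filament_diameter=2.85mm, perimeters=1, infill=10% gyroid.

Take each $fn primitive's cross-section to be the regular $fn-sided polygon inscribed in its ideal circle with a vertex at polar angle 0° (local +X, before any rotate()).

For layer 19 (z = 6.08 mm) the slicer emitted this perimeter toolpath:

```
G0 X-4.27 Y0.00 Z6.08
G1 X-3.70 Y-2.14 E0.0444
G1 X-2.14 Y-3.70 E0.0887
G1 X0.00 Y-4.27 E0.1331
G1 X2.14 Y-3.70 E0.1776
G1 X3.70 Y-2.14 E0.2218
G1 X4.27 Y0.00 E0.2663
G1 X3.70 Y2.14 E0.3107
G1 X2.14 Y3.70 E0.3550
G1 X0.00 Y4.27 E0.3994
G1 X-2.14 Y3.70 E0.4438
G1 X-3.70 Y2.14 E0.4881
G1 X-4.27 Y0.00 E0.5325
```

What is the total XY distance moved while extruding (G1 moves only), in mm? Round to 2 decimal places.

Sum the Euclidean lengths of each G1 segment: total = 26.54 mm.

26.54 mm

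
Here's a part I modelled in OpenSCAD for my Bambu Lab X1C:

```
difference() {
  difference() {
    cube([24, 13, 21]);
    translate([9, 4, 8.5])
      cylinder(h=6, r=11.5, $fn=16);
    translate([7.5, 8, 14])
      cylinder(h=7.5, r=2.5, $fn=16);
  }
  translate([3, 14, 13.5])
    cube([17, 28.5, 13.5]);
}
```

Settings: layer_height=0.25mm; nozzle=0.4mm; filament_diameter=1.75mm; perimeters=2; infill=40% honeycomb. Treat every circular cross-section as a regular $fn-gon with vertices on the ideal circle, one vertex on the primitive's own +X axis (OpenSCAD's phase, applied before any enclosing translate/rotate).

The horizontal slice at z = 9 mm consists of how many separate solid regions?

At z = 9 mm: the cube (footprint 24×13) is included at this height; the r=11.5 cylinder at (9, 4) gives a regular 16-gon of circumradius 11.5 (constant along its height); the cylinder at (7.5, 8) does not reach this height (z outside [14, 21.5]); After the difference (first − rest): starting from the 24×13 cube, the r=11.5 cylinder at (9, 4) partially overlaps it — only the 249.70 mm² overlap (of its 404.88 mm²) is removed, clipping the outline — 2 connected regions; the cube at (3, 14) is not intersected at this z (z outside [13.5, 27]); Taking the first minus the rest: none of the subtracted shapes is present at this height, so the result so far is unchanged — 2 connected regions. The result has 2 disconnected regions.

2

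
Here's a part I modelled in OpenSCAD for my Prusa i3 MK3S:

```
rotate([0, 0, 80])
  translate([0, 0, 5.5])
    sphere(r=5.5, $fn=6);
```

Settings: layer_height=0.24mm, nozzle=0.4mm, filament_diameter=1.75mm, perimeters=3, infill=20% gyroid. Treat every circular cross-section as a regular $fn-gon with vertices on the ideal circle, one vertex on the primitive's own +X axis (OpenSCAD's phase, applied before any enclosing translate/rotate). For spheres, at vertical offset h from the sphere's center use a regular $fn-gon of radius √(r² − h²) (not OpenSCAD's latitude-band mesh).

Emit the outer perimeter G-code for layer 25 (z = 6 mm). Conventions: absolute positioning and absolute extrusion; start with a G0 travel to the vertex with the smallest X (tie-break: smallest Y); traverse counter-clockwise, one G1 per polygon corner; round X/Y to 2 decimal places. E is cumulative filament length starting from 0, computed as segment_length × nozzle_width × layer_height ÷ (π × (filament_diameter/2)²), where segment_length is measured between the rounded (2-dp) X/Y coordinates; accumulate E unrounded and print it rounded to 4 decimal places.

At z = 6 mm: the r=5.5 sphere contributes a regular 6-gon of circumradius √(5.5²−0.5²) = 5.477; (whole slice rotated 80° about Z — lengths, areas and connectivity unchanged). The outline is a single polygon with 6 vertices. Extrusion per mm of travel: 0.4 × 0.24 / (π × 0.875²) = 0.039912. Accumulating E over each segment gives final E = 1.3117.

G0 X-5.15 Y-1.87 Z6.00
G1 X-0.95 Y-5.39 E0.2187
G1 X4.20 Y-3.52 E0.4374
G1 X5.15 Y1.87 E0.6558
G1 X0.95 Y5.39 E0.8746
G1 X-4.20 Y3.52 E1.0932
G1 X-5.15 Y-1.87 E1.3117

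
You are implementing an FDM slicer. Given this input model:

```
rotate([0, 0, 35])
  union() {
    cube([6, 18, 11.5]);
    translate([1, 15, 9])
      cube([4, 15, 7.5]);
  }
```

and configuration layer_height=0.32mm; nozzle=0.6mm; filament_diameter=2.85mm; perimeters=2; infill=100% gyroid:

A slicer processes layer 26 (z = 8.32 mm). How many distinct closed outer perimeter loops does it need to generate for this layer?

1

At z = 8.32 mm: the cube (footprint 6×18) is included at this height; the cube at (1, 15) is not intersected at this z (z outside [9, 16.5]); Merging all regions: only the 6×18 cube is present, so the union is just that shape — 1 connected region; (rotated 35° about Z; rotation is an isometry so areas/perimeters/island counts are preserved). The result has 1 disconnected region.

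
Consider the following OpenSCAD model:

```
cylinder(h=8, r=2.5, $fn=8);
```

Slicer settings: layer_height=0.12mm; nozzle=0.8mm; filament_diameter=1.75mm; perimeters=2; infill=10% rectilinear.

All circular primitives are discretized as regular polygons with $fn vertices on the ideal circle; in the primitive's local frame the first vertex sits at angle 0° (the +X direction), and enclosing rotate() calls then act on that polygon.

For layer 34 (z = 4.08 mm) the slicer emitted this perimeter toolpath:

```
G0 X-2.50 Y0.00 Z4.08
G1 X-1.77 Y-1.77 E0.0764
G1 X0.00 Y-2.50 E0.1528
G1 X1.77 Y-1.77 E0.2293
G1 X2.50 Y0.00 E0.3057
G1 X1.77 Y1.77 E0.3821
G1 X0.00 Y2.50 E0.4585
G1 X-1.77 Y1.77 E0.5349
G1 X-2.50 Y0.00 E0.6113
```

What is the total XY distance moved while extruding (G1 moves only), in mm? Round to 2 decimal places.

15.32 mm

Sum the Euclidean lengths of each G1 segment: total = 15.32 mm.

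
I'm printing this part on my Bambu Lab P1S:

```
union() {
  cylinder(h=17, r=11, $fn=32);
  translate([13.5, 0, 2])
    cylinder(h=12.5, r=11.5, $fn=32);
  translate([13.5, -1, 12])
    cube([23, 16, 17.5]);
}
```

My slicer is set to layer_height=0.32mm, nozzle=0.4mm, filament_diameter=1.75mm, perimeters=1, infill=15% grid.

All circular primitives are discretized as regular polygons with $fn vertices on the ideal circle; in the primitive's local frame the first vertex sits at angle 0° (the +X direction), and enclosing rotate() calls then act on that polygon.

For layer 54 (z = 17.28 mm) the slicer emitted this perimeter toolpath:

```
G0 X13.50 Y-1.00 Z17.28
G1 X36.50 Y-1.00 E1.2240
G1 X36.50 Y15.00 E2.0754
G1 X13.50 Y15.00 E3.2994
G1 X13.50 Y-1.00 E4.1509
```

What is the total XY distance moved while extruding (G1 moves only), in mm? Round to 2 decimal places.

78.00 mm

Sum the Euclidean lengths of each G1 segment: total = 78.00 mm.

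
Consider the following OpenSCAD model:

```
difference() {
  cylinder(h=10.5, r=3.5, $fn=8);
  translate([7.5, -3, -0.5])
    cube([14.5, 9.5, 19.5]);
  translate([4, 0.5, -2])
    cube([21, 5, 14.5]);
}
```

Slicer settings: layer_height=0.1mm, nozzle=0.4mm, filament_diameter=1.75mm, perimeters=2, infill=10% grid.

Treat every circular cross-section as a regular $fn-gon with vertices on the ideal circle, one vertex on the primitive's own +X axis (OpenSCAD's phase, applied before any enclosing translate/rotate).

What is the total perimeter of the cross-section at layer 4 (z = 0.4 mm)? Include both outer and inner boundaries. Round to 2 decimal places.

21.43 mm

At z = 0.4 mm: the r=3.5 cylinder contributes a regular 8-gon of circumradius 3.5 (perimeter = 2·8·3.500·sin(180°/8) = 21.43 mm); the cube at (7.5, -3) is present — its section is the full 14.5×9.5 rectangle (perimeter 48.00 mm); the cube at (4, 0.5) is present — its section is the full 21×5 rectangle (perimeter 52.00 mm); Taking the first minus the rest: starting from the r=3.5 cylinder, the 14.5×9.5 cube at (7.5, -3) misses the remaining region (no effect); the 21×5 cube at (4, 0.5) misses the remaining region (no effect) — boundary = 21.43 mm. Overall, the cross-section is a single solid region. Total boundary length (outer) = 21.43 mm.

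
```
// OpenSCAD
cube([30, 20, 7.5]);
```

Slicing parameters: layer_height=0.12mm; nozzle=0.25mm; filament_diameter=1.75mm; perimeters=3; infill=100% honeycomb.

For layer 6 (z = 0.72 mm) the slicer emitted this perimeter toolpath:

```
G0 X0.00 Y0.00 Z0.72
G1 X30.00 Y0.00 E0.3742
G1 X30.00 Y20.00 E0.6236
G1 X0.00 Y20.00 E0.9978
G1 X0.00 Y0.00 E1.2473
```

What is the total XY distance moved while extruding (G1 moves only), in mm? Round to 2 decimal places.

Sum the Euclidean lengths of each G1 segment: total = 100.00 mm.

100.00 mm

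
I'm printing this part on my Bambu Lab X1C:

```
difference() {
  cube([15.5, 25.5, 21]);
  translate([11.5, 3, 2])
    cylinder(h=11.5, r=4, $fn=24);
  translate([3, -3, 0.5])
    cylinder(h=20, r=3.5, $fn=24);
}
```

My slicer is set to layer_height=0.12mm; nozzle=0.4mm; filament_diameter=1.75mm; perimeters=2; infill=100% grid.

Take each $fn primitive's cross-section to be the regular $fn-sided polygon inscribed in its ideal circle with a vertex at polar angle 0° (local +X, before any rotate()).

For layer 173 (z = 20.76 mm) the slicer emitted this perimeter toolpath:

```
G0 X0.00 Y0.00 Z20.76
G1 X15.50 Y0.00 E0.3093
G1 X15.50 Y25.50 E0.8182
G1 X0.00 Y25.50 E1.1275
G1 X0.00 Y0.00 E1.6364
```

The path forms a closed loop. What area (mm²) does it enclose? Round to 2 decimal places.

Apply the shoelace formula to the sequence of (X, Y) vertices; enclosed area = 395.25 mm².

395.25 mm²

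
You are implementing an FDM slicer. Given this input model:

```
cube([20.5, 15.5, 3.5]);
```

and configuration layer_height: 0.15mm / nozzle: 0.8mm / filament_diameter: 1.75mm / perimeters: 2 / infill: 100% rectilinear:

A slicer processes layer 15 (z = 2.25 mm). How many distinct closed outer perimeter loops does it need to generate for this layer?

At z = 2.25 mm: the cube (footprint 20.5×15.5) is included at this height. The result has 1 disconnected region.

1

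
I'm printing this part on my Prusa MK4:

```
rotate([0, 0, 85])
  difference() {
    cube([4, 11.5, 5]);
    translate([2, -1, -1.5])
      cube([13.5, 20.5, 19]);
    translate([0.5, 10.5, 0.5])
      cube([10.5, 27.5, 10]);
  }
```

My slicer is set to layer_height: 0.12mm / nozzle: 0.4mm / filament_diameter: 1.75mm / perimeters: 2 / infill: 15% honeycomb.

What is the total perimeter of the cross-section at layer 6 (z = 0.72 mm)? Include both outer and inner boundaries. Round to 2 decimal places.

At z = 0.72 mm: the cube is present — its section is the full 4×11.5 rectangle (perimeter 31.00 mm); the cube at (2, -1) is present — its section is the full 13.5×20.5 rectangle (perimeter 68.00 mm); the cube at (0.5, 10.5) is present — its section is the full 10.5×27.5 rectangle (perimeter 76.00 mm); Taking the first minus the rest: starting from the 4×11.5 cube, the 13.5×20.5 cube at (2, -1) partially overlaps it — only the 23.00 mm² overlap (of its 276.75 mm²) is removed, clipping the outline; the 10.5×27.5 cube at (0.5, 10.5) partially overlaps it — only the 1.50 mm² overlap (of its 288.75 mm²) is removed, clipping the outline — boundary = 27.00 mm; (whole slice rotated 85° about Z — lengths, areas and connectivity unchanged). Overall, the cross-section is a single solid region. Total boundary length (outer) = 27.00 mm.

27.00 mm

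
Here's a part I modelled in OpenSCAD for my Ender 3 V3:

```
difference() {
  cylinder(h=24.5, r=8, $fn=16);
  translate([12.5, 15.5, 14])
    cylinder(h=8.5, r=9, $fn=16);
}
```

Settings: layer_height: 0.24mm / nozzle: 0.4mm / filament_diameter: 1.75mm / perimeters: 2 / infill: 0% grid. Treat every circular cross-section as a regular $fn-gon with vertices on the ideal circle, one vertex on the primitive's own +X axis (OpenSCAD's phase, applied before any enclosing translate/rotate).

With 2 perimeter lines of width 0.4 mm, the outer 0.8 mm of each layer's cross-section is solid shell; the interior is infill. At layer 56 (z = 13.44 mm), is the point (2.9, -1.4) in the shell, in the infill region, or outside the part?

At z = 13.44 mm: the r=8 cylinder gives a regular 16-gon of circumradius 8 (constant along its height); the cylinder at (12.5, 15.5) does not reach this height (z outside [14, 22.5]); Subtracting the remaining from the first: none of the subtracted shapes is present at this height, so the r=8 cylinder is unchanged — 1 connected region. Overall, the cross-section is a single solid region. The nearest boundary edge runs (5.66, -5.66)→(7.39, -3.06); distance from the point to it = 4.66 mm. The point is inside the cross-section and 4.66 mm from the nearest boundary — more than the 0.8 mm shell width (2 × 0.4), so it's in the infill interior.

infill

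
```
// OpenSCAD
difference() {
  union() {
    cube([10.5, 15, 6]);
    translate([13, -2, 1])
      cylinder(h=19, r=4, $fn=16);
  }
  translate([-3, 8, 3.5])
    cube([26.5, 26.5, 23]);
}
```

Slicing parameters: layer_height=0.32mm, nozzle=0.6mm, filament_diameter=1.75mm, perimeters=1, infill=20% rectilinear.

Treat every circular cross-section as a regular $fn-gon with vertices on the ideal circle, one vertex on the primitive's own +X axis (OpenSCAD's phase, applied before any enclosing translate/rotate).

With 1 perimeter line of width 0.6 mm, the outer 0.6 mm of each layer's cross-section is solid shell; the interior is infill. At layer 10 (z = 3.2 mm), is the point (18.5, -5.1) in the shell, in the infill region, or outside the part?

At z = 3.2 mm: the cube (footprint 10.5×15) is included at this height; the cylinder at (13, -2): section is a regular 16-gon, circumradius r=4; Combining (union): the regions partially overlap (shared area 0.54 mm²), so overlapping operands fuse into one piece — 1 connected region; the cube at (-3, 8) does not reach this height (z outside [3.5, 26.5]); Subtracting the remaining from the first: none of the subtracted shapes is present at this height, so the result so far is unchanged — 1 connected region. Overall, the cross-section is a single solid region. The nearest boundary edge runs (16.70, -3.53)→(15.83, -4.83); distance from the point to it = 2.37 mm. The point is not inside any of the regions above, so it lies outside the cross-section (2.37 mm from the nearest boundary).

outside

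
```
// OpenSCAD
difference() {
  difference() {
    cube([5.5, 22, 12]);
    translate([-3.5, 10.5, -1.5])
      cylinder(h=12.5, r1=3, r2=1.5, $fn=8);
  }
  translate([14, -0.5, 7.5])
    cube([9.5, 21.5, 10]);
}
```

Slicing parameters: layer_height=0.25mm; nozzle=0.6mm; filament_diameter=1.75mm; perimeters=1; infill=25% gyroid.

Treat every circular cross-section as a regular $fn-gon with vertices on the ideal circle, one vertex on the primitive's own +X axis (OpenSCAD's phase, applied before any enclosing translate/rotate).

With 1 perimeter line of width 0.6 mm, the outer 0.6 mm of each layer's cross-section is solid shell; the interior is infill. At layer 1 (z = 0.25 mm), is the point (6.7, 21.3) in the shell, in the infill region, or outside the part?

outside

At z = 0.25 mm: the 5.5×22 cube contributes its full rectangle; the cone at (-3.5, 10.5): at t=0.140 of its height the radius interpolates to r₁+(r₂−r₁)t = 2.790, giving a regular 8-gon of that circumradius; Subtracting the remaining from the first: starting from the 5.5×22 cube, the cone at (-3.5, 10.5) misses the remaining region (no effect) — 1 connected region; the cube at (14, -0.5) is absent (z outside [7.5, 17.5]); After the difference (first − rest): none of the subtracted shapes is present at this height, so that combined region is unchanged — 1 connected region. Overall, the cross-section is a single solid region. The nearest boundary edge runs (5.50, 22.00)→(5.50, 0.00); distance from the point to it = 1.20 mm. The point is not inside any of the regions above, so it lies outside the cross-section (1.20 mm from the nearest boundary).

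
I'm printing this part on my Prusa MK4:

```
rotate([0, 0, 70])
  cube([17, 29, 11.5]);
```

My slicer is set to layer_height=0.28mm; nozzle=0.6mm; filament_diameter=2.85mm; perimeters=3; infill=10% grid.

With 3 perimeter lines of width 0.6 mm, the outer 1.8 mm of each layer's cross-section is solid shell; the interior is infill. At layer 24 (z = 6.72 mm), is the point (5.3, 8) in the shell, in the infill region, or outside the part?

outside

At z = 6.72 mm: the cube is present — its section is the full 17×29 rectangle; (whole slice rotated 70° about Z — lengths, areas and connectivity unchanged). Overall, the cross-section is a single solid region. Undo the 70° rotation: the query point maps to (9.330, -2.244) in the un-rotated model frame. The nearest boundary edge runs (0.00, 0.00)→(17.00, 0.00); distance from the point to it = 2.24 mm. The point is not inside any of the regions above, so it lies outside the cross-section (2.24 mm from the nearest boundary).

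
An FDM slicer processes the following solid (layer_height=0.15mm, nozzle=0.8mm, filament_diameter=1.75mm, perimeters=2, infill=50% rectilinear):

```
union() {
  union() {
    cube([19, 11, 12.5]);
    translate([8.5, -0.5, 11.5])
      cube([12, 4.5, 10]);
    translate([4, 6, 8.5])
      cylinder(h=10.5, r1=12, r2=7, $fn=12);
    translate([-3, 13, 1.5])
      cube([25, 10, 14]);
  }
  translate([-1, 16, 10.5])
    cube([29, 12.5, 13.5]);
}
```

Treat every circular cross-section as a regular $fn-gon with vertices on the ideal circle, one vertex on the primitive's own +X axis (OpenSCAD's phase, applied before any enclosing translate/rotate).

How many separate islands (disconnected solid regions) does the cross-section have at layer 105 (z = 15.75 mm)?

2

At z = 15.75 mm: the cube is absent (z outside [0, 12.5]); the 12×4.5 cube at (8.5, -0.5) contributes its full rectangle; the cone at (4, 6) contributes a regular 12-gon of circumradius 8.548 (interpolated between r1=12 and r2=7 at t=0.690); the cube at (-3, 13) is not intersected at this z (z outside [1.5, 15.5]); Combining (union): the regions partially overlap (shared area 11.28 mm²), so overlapping operands fuse into one piece — 1 connected region; the cube at (-1, 16) is present — its section is the full 29×12.5 rectangle; Combining (union): the 2 present regions are separate (no shared area or edge), so areas and boundary lengths simply add and each stays a separate island — 2 connected regions. Overall, the cross-section has 2 separate islands. Island count = 2.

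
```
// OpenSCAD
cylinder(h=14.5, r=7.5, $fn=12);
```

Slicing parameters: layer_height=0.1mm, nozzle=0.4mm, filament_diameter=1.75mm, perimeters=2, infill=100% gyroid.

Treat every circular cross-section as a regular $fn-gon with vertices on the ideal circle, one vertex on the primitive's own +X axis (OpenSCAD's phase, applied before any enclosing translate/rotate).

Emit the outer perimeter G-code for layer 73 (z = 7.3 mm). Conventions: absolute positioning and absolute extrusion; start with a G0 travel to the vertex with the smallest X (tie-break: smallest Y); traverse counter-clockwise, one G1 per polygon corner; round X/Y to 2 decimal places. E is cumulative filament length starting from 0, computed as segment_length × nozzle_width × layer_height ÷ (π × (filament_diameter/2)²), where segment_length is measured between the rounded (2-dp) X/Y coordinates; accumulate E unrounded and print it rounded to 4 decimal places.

G0 X-7.50 Y0.00 Z7.30
G1 X-6.50 Y-3.75 E0.0645
G1 X-3.75 Y-6.50 E0.1292
G1 X0.00 Y-7.50 E0.1938
G1 X3.75 Y-6.50 E0.2583
G1 X6.50 Y-3.75 E0.3230
G1 X7.50 Y0.00 E0.3875
G1 X6.50 Y3.75 E0.4521
G1 X3.75 Y6.50 E0.5167
G1 X0.00 Y7.50 E0.5813
G1 X-3.75 Y6.50 E0.6458
G1 X-6.50 Y3.75 E0.7105
G1 X-7.50 Y0.00 E0.7750

At z = 7.3 mm: the cylinder: section is a regular 12-gon, circumradius r=7.5. The outline is a single polygon with 12 vertices. Extrusion per mm of travel: 0.4 × 0.1 / (π × 0.875²) = 0.016630. Accumulating E over each segment gives final E = 0.7750.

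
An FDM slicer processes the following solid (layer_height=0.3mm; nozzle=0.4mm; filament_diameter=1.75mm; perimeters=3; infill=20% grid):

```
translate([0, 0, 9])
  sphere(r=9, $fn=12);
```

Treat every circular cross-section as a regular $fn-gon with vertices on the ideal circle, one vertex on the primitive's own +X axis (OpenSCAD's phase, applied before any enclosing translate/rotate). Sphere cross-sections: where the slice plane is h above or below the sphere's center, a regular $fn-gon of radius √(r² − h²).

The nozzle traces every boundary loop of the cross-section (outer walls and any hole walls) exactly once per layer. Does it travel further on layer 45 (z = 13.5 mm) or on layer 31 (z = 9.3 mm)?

Layer 45 (z = 13.5): the r=9 sphere contributes a regular 12-gon of circumradius √(9²−4.5²) = 7.794 (perimeter = 2·12·7.794·sin(180°/12) = 48.42 mm). So its perimeter = 48.42 mm. Layer 31 (z = 9.3): the r=9 sphere slices to a regular 12-gon of circumradius 8.995 (√(r²−h²) with h=0.3 from center) (perimeter = 2·12·8.995·sin(180°/12) = 55.87 mm). So its perimeter = 55.87 mm. Layer 31 is larger (55.87 vs 48.42 mm).

layer 31 (z = 9.3 mm)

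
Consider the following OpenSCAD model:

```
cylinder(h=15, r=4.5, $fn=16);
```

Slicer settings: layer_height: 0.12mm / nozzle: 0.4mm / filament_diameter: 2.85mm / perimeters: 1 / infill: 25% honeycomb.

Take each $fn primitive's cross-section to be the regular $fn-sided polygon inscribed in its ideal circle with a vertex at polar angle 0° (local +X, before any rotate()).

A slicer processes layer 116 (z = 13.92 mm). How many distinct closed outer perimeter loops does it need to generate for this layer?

1

At z = 13.92 mm: the r=4.5 cylinder gives a regular 16-gon of circumradius 4.5 (constant along its height). The result has 1 disconnected region.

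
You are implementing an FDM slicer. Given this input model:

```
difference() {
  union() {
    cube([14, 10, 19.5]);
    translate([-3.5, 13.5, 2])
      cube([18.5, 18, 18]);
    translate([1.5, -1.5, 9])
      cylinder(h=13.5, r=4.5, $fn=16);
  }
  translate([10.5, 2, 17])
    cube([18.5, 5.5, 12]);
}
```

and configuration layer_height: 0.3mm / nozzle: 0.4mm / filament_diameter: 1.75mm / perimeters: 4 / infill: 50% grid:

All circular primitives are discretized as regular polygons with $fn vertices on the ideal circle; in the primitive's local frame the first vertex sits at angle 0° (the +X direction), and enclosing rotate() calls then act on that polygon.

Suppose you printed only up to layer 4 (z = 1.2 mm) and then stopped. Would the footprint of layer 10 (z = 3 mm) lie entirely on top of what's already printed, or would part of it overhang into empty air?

Compare the two slices. At z = 1.2: the 14×10 cube contributes its full rectangle (area 140.00 mm²); the cube at (-3.5, 13.5) is not intersected at this z (z outside [2, 20]); the cylinder at (1.5, -1.5) does not reach this height (z outside [9, 22.5]); Taking the union: only the 14×10 cube is present, so the union is just that shape — area = 140.00 mm²; the cube at (10.5, 2) is absent (z outside [17, 29]); After the difference (first − rest): none of the subtracted shapes is present at this height, so the result so far is unchanged — area = 140.00 mm². At z = 3: the cube (footprint 14×10) is included at this height (area 140.00 mm²); the cube at (-3.5, 13.5) (footprint 18.5×18) is included at this height (area 333.00 mm²); the cylinder at (1.5, -1.5) is not intersected at this z (z outside [9, 22.5]); Combining (union): the 2 present regions are separate (no shared area or edge), so areas and boundary lengths simply add and each stays a separate island — area = 473.00 mm²; the cube at (10.5, 2) does not reach this height (z outside [17, 29]); Taking the first minus the rest: none of the subtracted shapes is present at this height, so the result so far is unchanged — area = 473.00 mm². Checking containment: at z = 3 the cross-section extends beyond the z = 1.2 cross-section by about 333.00 mm².

part overhangs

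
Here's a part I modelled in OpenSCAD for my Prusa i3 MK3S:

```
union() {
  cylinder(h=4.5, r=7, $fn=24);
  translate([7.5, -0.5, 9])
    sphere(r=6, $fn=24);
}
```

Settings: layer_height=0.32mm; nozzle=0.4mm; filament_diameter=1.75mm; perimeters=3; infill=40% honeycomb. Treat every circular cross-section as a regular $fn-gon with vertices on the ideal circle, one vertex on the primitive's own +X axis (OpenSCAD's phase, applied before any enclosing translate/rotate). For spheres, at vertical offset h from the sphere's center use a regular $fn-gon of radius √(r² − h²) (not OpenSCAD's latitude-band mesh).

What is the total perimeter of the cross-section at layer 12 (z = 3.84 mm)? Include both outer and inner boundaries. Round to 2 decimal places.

50.01 mm

At z = 3.84 mm: the cylinder: section is a regular 24-gon, circumradius r=7 (perimeter = 2·24·7.000·sin(180°/24) = 43.86 mm); the sphere at (7.5, -0.5): section is a regular 24-gon, circumradius = √(r²−h²) = √(6²−5.16²) = 3.062 (perimeter = 2·24·3.062·sin(180°/24) = 19.18 mm); Taking the union: the regions partially overlap (shared area 9.97 mm²), so the edge portions inside another operand are dropped and the merged outline is re-measured after clipping — boundary = 50.01 mm. Overall, the cross-section is a single solid region. Total boundary length (outer) = 50.01 mm.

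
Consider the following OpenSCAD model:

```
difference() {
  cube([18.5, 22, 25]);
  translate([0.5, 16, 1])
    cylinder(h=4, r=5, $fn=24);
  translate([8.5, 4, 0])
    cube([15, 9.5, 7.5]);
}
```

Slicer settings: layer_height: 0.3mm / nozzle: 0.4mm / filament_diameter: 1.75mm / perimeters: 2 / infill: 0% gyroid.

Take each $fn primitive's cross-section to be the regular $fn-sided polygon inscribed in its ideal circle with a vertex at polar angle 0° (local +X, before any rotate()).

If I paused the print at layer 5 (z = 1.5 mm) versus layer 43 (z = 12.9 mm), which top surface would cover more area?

Layer 5 (z = 1.5): the 18.5×22 cube contributes its full rectangle (area 407.00 mm²); the r=5 cylinder at (0.5, 16) gives a regular 24-gon of circumradius 5 (constant along its height) (area = (24/2)·5.000²·sin(360°/24) = 77.65 mm²); the cube at (8.5, 4) (footprint 15×9.5) is included at this height (area 142.50 mm²); Taking the first minus the rest: starting from the 18.5×22 cube (407.00 mm²), the r=5 cylinder at (0.5, 16) partially overlaps it — only the 43.79 mm² overlap (of its 77.65 mm²) is removed, clipping the outline; the 15×9.5 cube at (8.5, 4) partially overlaps it — only the 95.00 mm² overlap (of its 142.50 mm²) is removed, clipping the outline — area = 268.21 mm². So its area = 268.21 mm². Layer 43 (z = 12.9): the cube is present — its section is the full 18.5×22 rectangle (area 407.00 mm²); the cylinder at (0.5, 16) is absent (z outside [1, 5]); the cube at (8.5, 4) does not reach this height (z outside [0, 7.5]); Taking the first minus the rest: none of the subtracted shapes is present at this height, so the 18.5×22 cube is unchanged — area = 407.00 mm². So its area = 407.00 mm². Layer 43 is larger (407.00 vs 268.21 mm²).

layer 43 (z = 12.9 mm)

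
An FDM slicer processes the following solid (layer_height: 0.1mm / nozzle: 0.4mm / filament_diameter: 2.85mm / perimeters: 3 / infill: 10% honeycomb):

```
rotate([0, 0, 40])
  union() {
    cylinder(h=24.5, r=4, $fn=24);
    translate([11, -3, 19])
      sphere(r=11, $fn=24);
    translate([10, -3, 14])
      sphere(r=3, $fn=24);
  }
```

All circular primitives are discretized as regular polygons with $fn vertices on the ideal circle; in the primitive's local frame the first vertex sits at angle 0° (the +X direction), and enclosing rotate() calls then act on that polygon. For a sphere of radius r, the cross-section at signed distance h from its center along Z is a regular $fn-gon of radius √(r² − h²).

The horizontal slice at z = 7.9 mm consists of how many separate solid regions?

1

At z = 7.9 mm: the r=4 cylinder gives a regular 24-gon of circumradius 4 (constant along its height); the sphere at (11, -3) does not reach this height (|z−center|=11.100 > r=11); the sphere at (10, -3) is absent (|z−center|=6.100 > r=3); Taking the union: only the r=4 cylinder is present, so the union is just that shape — 1 connected region; (whole slice rotated 40° about Z — lengths, areas and connectivity unchanged). The result has 1 disconnected region.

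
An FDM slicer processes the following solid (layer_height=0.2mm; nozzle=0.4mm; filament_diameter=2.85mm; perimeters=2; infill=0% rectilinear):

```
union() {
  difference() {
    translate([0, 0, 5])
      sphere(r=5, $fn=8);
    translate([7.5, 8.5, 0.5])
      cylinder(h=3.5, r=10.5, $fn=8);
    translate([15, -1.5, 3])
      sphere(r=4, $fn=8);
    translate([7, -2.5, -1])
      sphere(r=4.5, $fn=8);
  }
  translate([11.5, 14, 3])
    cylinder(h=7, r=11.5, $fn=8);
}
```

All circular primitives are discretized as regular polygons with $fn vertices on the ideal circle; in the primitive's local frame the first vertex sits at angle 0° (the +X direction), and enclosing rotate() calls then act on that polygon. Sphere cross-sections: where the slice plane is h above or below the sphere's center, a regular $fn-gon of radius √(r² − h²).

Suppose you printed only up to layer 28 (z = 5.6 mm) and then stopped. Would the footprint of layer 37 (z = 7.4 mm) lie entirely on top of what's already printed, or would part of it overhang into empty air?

Compare the two slices. At z = 5.6: the sphere: section is a regular 8-gon, circumradius = √(r²−h²) = √(5²−0.6²) = 4.964 (area = (8/2)·4.964²·sin(360°/8) = 69.69 mm²); the cylinder at (7.5, 8.5) does not reach this height (z outside [0.5, 4]); the r=4 sphere at (15, -1.5) contributes a regular 8-gon of circumradius √(4²−2.6²) = 3.040 (area = (8/2)·3.040²·sin(360°/8) = 26.13 mm²); the sphere at (7, -2.5) is absent (|z−center|=6.600 > r=4.5); Subtracting the remaining from the first: starting from the r=5 sphere (69.69 mm²), the r=4 sphere at (15, -1.5) misses the remaining region (no effect) — area = 69.69 mm²; the cylinder at (11.5, 14): section is a regular 8-gon, circumradius r=11.5 (area = (8/2)·11.500²·sin(360°/8) = 374.06 mm²); Combining (union): the 2 present regions are separate (no shared area or edge), so areas and boundary lengths simply add and each stays a separate island — area = 443.75 mm². At z = 7.4: the r=5 sphere slices to a regular 8-gon of circumradius 4.386 (√(r²−h²) with h=2.4 from center) (area = (8/2)·4.386²·sin(360°/8) = 54.42 mm²); the cylinder at (7.5, 8.5) is not intersected at this z (z outside [0.5, 4]); the sphere at (15, -1.5) is not intersected at this z (|z−center|=4.400 > r=4); the sphere at (7, -2.5) does not reach this height (|z−center|=8.400 > r=4.5); After the difference (first − rest): none of the subtracted shapes is present at this height, so the r=5 sphere is unchanged — area = 54.42 mm²; the r=11.5 cylinder at (11.5, 14) gives a regular 8-gon of circumradius 11.5 (constant along its height) (area = (8/2)·11.500²·sin(360°/8) = 374.06 mm²); Merging all regions: the 2 present regions are separate (no shared area or edge), so areas and boundary lengths simply add and each stays a separate island — area = 428.48 mm². Checking containment: the cross-section at z = 7.4 is a subset of the cross-section at z = 5.6.

entirely on top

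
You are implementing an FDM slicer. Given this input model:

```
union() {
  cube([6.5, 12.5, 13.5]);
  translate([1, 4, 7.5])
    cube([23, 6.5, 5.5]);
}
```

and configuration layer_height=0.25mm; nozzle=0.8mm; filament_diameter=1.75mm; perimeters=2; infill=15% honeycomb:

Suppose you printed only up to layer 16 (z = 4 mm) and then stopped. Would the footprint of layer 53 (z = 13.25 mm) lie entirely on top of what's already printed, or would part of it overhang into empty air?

Compare the two slices. At z = 4: the cube (footprint 6.5×12.5) is included at this height (area 81.25 mm²); the cube at (1, 4) does not reach this height (z outside [7.5, 13]); Combining (union): only the 6.5×12.5 cube is present, so the union is just that shape — area = 81.25 mm². At z = 13.25: the cube (footprint 6.5×12.5) is included at this height (area 81.25 mm²); the cube at (1, 4) does not reach this height (z outside [7.5, 13]); Taking the union: only the 6.5×12.5 cube is present, so the union is just that shape — area = 81.25 mm². Checking containment: the cross-section at z = 13.25 is a subset of the cross-section at z = 4.

entirely on top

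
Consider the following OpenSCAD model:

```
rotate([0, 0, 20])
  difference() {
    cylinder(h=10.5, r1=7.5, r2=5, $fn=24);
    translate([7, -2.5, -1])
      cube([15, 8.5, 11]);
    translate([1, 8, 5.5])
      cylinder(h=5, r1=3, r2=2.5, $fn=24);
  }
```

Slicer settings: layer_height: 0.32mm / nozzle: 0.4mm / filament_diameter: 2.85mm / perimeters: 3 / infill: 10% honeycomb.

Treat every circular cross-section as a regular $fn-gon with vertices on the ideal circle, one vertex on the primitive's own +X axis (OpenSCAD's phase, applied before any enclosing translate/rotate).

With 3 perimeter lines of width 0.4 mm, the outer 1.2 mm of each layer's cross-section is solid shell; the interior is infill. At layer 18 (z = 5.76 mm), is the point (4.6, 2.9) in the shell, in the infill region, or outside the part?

shell

At z = 5.76 mm: the cone: at t=0.549 of its height the radius interpolates to r₁+(r₂−r₁)t = 6.129, giving a regular 24-gon of that circumradius; the cube at (7, -2.5) (footprint 15×8.5) is included at this height; the cone at (1, 8) contributes a regular 24-gon of circumradius 2.974 (interpolated between r1=3 and r2=2.5 at t=0.052); Subtracting the remaining from the first: starting from the cone, the 15×8.5 cube at (7, -2.5) misses the remaining region (no effect); the cone at (1, 8) partially overlaps it — only the 2.54 mm² overlap (of its 27.47 mm²) is removed, clipping the outline — 1 connected region; (rotated 20° about Z; rotation is an isometry so areas/perimeters/island counts are preserved). Overall, the cross-section is a single solid region. Undo the 20° rotation: the query point maps to (5.314, 1.152) in the un-rotated model frame. The nearest boundary edge runs (5.92, 1.59)→(6.13, 0.00); distance from the point to it = 0.66 mm. The point is inside the cross-section, 0.66 mm from the nearest boundary — within the 1.2 mm shell band (3 × 0.4).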